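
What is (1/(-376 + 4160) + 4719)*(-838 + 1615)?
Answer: 13874653569/3784 ≈ 3.6667e+6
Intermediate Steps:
(1/(-376 + 4160) + 4719)*(-838 + 1615) = (1/3784 + 4719)*777 = (17856697/3784)*777 = 13874653569/3784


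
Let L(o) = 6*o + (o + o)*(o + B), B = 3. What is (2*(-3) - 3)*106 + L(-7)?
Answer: -940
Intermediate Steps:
L(o) = 6*o + 2*o*(3 + o) (L(o) = 6*o + (o + o)*(o + 3) = 6*o + (2*o)*(3 + o) = 6*o + 2*o*(3 + o))
(2*(-3) - 3)*106 + L(-7) = (2*(-3) - 3)*106 + 2*(-7)*(6 - 7) = (-6 - 3)*106 + 2*(-7)*(-1) = -9*106 + 14 = -954 + 14 = -940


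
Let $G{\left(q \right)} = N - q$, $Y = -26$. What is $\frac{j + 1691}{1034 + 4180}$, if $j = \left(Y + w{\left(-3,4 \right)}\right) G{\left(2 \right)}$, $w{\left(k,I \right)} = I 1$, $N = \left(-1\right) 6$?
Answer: $\frac{1867}{5214} \approx 0.35807$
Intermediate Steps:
$N = -6$
$w{\left(k,I \right)} = I$
$G{\left(q \right)} = -6 - q$
$j = 176$ ($j = \left(-26 + 4\right) \left(-6 - 2\right) = - 22 \left(-6 - 2\right) = \left(-22\right) \left(-8\right) = 176$)
$\frac{j + 1691}{1034 + 4180} = \frac{176 + 1691}{1034 + 4180} = \frac{1867}{5214}$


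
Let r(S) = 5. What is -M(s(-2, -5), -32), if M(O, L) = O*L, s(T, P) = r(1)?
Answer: 160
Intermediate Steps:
s(T, P) = 5
M(O, L) = L*O
-M(s(-2, -5), -32) = -(-32)*5 = -1*(-160) = 160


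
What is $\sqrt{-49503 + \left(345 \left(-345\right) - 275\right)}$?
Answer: $i \sqrt{168803} \approx 410.86 i$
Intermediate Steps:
$\sqrt{-49503 + \left(345 \left(-345\right) - 275\right)} = \sqrt{-49503 - 119300} = \sqrt{-168803} = i \sqrt{168803}$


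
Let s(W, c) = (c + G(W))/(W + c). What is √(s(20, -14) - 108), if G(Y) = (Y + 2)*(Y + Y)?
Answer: √327/3 ≈ 6.0277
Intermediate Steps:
G(Y) = 2*Y*(2 + Y) (G(Y) = (2 + Y)*(2*Y) = 2*Y*(2 + Y))
s(W, c) = (c + 2*W*(2 + W))/(W + c)
√(s(20, -14) - 108) = √((-14 + 2*20*(2 + 20))/(20 - 14) - 108) = √((-14 + 2*20*22)/6 - 108) = √((-14 + 880)/6 - 108) = √((⅙)*866 - 108) = √(433/3 - 108) = √(109/3) = √327/3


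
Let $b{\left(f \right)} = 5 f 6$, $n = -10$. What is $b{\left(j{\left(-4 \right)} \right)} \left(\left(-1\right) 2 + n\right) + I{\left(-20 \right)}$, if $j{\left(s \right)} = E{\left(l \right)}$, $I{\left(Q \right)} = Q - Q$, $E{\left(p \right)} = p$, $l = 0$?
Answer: $0$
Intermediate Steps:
$I{\left(Q \right)} = 0$
$j{\left(s \right)} = 0$
$b{\left(f \right)} = 30 f$
$b{\left(j{\left(-4 \right)} \right)} \left(\left(-1\right) 2 + n\right) + I{\left(-20 \right)} = 30 \cdot 0 \left(\left(-1\right) 2 - 10\right) + 0 = 0 \left(-2 - 10\right) + 0 = 0 \left(-12\right) + 0 = 0 + 0 = 0$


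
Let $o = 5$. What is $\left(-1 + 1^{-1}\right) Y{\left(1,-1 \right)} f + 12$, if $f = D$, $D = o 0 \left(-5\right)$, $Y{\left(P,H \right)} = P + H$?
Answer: $12$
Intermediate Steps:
$Y{\left(P,H \right)} = H + P$
$D = 0$ ($D = 5 \cdot 0 \left(-5\right) = 0 \left(-5\right) = 0$)
$f = 0$
$\left(-1 + 1^{-1}\right) Y{\left(1,-1 \right)} f + 12 = \left(-1 + 1^{-1}\right) \left(-1 + 1\right) 0 + 12 = \left(-1 + 1\right) 0 \cdot 0 + 12 = 0 \cdot 0 \cdot 0 + 12 = 0 \cdot 0 + 12 = 0 + 12 = 12$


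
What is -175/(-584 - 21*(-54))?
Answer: -7/22 ≈ -0.31818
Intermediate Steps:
-175/(-584 - 21*(-54)) = -175/(-584 + 1134) = -175/550 = -175*1/550 = -7/22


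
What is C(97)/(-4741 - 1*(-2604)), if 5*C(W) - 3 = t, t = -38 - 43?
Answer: 78/10685 ≈ 0.0073000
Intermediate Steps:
t = -81
C(W) = -78/5 (C(W) = ⅗ + (⅕)*(-81) = ⅗ - 81/5 = -78/5)
C(97)/(-4741 - 1*(-2604)) = -78/(5*(-4741 - 1*(-2604))) = -78/(5*(-4741 + 2604)) = -78/5/(-2137) = -78/5*(-1/2137) = 78/10685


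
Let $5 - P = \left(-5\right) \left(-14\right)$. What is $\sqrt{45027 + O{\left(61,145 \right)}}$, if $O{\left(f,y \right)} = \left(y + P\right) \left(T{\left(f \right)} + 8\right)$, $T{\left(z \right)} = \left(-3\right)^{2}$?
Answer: $\sqrt{46387} \approx 215.38$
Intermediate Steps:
$T{\left(z \right)} = 9$
$P = -65$ ($P = 5 - \left(-5\right) \left(-14\right) = 5 - 70 = -65$)
$O{\left(f,y \right)} = -1105 + 17 y$ ($O{\left(f,y \right)} = \left(y - 65\right) \left(9 + 8\right) = \left(-65 + y\right) 17 = -1105 + 17 y$)
$\sqrt{45027 + O{\left(61,145 \right)}} = \sqrt{45027 + \left(-1105 + 17 \cdot 145\right)} = \sqrt{45027 + \left(-1105 + 2465\right)} = \sqrt{45027 + 1360} = \sqrt{46387}$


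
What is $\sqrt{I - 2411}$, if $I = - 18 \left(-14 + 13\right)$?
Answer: $i \sqrt{2393} \approx 48.918 i$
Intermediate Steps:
$I = 18$ ($I = \left(-18\right) \left(-1\right) = 18$)
$\sqrt{I - 2411} = \sqrt{18 - 2411} = \sqrt{-2393} = i \sqrt{2393}$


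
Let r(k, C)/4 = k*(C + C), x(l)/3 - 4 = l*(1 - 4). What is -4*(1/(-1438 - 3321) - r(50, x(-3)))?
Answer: 296961604/4759 ≈ 62400.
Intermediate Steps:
x(l) = 12 - 9*l (x(l) = 12 + 3*(l*(1 - 4)) = 12 + 3*(l*(-3)) = 12 + 3*(-3*l) = 12 - 9*l)
r(k, C) = 8*C*k (r(k, C) = 4*(k*(C + C)) = 4*(k*(2*C)) = 4*(2*C*k) = 8*C*k)
-4*(1/(-1438 - 3321) - r(50, x(-3))) = -4*(1/(-1438 - 3321) - 8*(12 - 9*(-3))*50) = -4*(1/(-4759) - 8*(12 + 27)*50) = -4*(-1/4759 - 8*39*50) = -4*(-1/4759 - 1*15600) = -4*(-1/4759 - 15600) = -4*(-74240401/4759) = 296961604/4759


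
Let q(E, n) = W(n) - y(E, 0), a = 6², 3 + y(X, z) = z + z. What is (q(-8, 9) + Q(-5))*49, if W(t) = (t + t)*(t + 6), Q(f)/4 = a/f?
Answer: 59829/5 ≈ 11966.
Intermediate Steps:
y(X, z) = -3 + 2*z (y(X, z) = -3 + (z + z) = -3 + 2*z)
a = 36
Q(f) = 144/f (Q(f) = 4*(36/f) = 144/f)
W(t) = 2*t*(6 + t) (W(t) = (2*t)*(6 + t) = 2*t*(6 + t))
q(E, n) = 3 + 2*n*(6 + n) (q(E, n) = 2*n*(6 + n) - (-3 + 2*0) = 2*n*(6 + n) - (-3 + 0) = 2*n*(6 + n) - 1*(-3) = 2*n*(6 + n) + 3 = 3 + 2*n*(6 + n))
(q(-8, 9) + Q(-5))*49 = ((3 + 2*9*(6 + 9)) + 144/(-5))*49 = ((3 + 2*9*15) + 144*(-⅕))*49 = ((3 + 270) - 144/5)*49 = (273 - 144/5)*49 = (1221/5)*49 = 59829/5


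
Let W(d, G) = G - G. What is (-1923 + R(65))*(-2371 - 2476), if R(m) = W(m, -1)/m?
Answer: 9320781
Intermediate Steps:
W(d, G) = 0
R(m) = 0 (R(m) = 0/m = 0)
(-1923 + R(65))*(-2371 - 2476) = (-1923 + 0)*(-2371 - 2476) = -1923*(-4847) = 9320781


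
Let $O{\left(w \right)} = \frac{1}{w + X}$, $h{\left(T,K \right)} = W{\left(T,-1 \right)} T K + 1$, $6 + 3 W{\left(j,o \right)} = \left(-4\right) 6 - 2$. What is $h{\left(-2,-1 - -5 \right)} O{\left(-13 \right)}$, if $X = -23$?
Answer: $- \frac{259}{108} \approx -2.3981$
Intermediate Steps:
$W{\left(j,o \right)} = - \frac{32}{3}$ ($W{\left(j,o \right)} = -2 + \frac{\left(-4\right) 6 - 2}{3} = -2 + \frac{-24 - 2}{3} = -2 + \frac{1}{3} \left(-26\right) = -2 - \frac{26}{3} = - \frac{32}{3}$)
$h{\left(T,K \right)} = 1 - \frac{32 K T}{3}$ ($h{\left(T,K \right)} = - \frac{32 T}{3} K + 1 = - \frac{32 K T}{3} + 1 = 1 - \frac{32 K T}{3}$)
$O{\left(w \right)} = \frac{1}{-23 + w}$ ($O{\left(w \right)} = \frac{1}{w - 23} = \frac{1}{-23 + w}$)
$h{\left(-2,-1 - -5 \right)} O{\left(-13 \right)} = \frac{1 - \frac{32}{3} \left(-1 - -5\right) \left(-2\right)}{-23 - 13} = \frac{1 - \frac{32}{3} \left(-1 + 5\right) \left(-2\right)}{-36} = \left(1 - \frac{128}{3} \left(-2\right)\right) \left(- \frac{1}{36}\right) = \left(1 + \frac{256}{3}\right) \left(- \frac{1}{36}\right) = \frac{259}{3} \left(- \frac{1}{36}\right) = - \frac{259}{108}$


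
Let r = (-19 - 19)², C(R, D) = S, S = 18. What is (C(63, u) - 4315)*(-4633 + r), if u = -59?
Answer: 13703133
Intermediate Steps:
C(R, D) = 18
r = 1444 (r = (-38)² = 1444)
(C(63, u) - 4315)*(-4633 + r) = (18 - 4315)*(-4633 + 1444) = -4297*(-3189) = 13703133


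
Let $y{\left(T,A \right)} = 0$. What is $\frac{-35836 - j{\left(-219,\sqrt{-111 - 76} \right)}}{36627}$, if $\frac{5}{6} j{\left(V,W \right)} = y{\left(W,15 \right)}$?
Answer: $- \frac{35836}{36627} \approx -0.9784$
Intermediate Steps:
$j{\left(V,W \right)} = 0$ ($j{\left(V,W \right)} = \frac{6}{5} \cdot 0 = 0$)
$\frac{-35836 - j{\left(-219,\sqrt{-111 - 76} \right)}}{36627} = \frac{-35836 - 0}{36627} = \left(-35836 + 0\right) \frac{1}{36627} = \left(-35836\right) \frac{1}{36627} = - \frac{35836}{36627}$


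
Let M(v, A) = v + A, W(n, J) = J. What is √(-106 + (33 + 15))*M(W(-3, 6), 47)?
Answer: 53*I*√58 ≈ 403.64*I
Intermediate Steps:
M(v, A) = A + v
√(-106 + (33 + 15))*M(W(-3, 6), 47) = √(-106 + (33 + 15))*(47 + 6) = √(-106 + 48)*53 = √(-58)*53 = (I*√58)*53 = 53*I*√58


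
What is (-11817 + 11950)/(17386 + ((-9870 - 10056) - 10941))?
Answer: -133/13481 ≈ -0.0098657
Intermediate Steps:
(-11817 + 11950)/(17386 + ((-9870 - 10056) - 10941)) = 133/(17386 + (-19926 - 10941)) = 133/(17386 - 30867) = 133/(-13481) = 133*(-1/13481) = -133/13481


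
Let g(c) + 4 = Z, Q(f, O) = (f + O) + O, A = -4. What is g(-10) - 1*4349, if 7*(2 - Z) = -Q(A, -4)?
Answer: -30469/7 ≈ -4352.7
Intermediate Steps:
Q(f, O) = f + 2*O (Q(f, O) = (O + f) + O = f + 2*O)
Z = 2/7 (Z = 2 - (-1)*(-4 + 2*(-4))/7 = 2 - (-1)*(-4 - 8)/7 = 2 - (-1)*(-12)/7 = 2 - 1/7*12 = 2 - 12/7 = 2/7 ≈ 0.28571)
g(c) = -26/7 (g(c) = -4 + 2/7 = -26/7)
g(-10) - 1*4349 = -26/7 - 1*4349 = -26/7 - 4349 = -30469/7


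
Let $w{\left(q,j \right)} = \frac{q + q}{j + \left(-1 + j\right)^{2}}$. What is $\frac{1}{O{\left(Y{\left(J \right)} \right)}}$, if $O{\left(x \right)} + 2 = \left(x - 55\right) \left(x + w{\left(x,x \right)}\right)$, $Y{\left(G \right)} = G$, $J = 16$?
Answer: $- \frac{241}{152114} \approx -0.0015843$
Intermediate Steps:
$w{\left(q,j \right)} = \frac{2 q}{j + \left(-1 + j\right)^{2}}$
$O{\left(x \right)} = -2 + \left(-55 + x\right) \left(x + \frac{2 x}{x + \left(-1 + x\right)^{2}}\right)$ ($O{\left(x \right)} = -2 + \left(x - 55\right) \left(x + \frac{2 x}{x + \left(-1 + x\right)^{2}}\right) = -2 + \left(-55 + x\right) \left(x + \frac{2 x}{x + \left(-1 + x\right)^{2}}\right)$)
$\frac{1}{O{\left(Y{\left(J \right)} \right)}} = \frac{1}{\frac{1}{1 + 16^{2} - 16} \left(-2 + 16^{4} - 2608 - 56 \cdot 16^{3} + 56 \cdot 16^{2}\right)} = \frac{1}{\frac{1}{1 + 256 - 16} \left(-2 + 65536 - 2608 - 229376 + 56 \cdot 256\right)} = \frac{1}{\frac{1}{241} \left(-2 + 65536 - 2608 - 229376 + 14336\right)} = \frac{1}{\frac{1}{241} \left(-152114\right)} = \frac{1}{- \frac{152114}{241}} = - \frac{241}{152114}$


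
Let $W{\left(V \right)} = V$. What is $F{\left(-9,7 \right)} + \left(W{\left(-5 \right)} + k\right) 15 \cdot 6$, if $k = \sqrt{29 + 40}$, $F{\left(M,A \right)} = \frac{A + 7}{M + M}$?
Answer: $- \frac{4057}{9} + 90 \sqrt{69} \approx 296.82$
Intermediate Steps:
$F{\left(M,A \right)} = \frac{7 + A}{2 M}$
$k = \sqrt{69} \approx 8.3066$
$F{\left(-9,7 \right)} + \left(W{\left(-5 \right)} + k\right) 15 \cdot 6 = \frac{7 + 7}{2 \left(-9\right)} + \left(-5 + \sqrt{69}\right) 15 \cdot 6 = \frac{1}{2} \left(- \frac{1}{9}\right) 14 + \left(-5 + \sqrt{69}\right) 90 = - \frac{7}{9} - \left(450 - 90 \sqrt{69}\right) = - \frac{4057}{9} + 90 \sqrt{69}$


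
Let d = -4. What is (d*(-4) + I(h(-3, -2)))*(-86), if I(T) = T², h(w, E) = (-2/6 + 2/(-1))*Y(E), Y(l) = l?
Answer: -29240/9 ≈ -3248.9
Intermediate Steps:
h(w, E) = -7*E/3 (h(w, E) = (-2/6 + 2/(-1))*E = (-2*⅙ + 2*(-1))*E = (-⅓ - 2)*E = -7*E/3)
(d*(-4) + I(h(-3, -2)))*(-86) = (-4*(-4) + (-7/3*(-2))²)*(-86) = (16 + (14/3)²)*(-86) = (16 + 196/9)*(-86) = (340/9)*(-86) = -29240/9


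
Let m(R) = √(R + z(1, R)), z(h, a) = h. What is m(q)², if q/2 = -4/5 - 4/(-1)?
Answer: 37/5 ≈ 7.4000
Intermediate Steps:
q = 32/5 (q = 2*(-4/5 - 4/(-1)) = 2*(-4*⅕ - 4*(-1)) = 2*(-⅘ + 4) = 2*(16/5) = 32/5 ≈ 6.4000)
m(R) = √(1 + R) (m(R) = √(R + 1) = √(1 + R))
m(q)² = (√(1 + 32/5))² = (√(37/5))² = (√185/5)² = 37/5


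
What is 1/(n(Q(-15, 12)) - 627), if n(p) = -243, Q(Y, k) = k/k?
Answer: -1/870 ≈ -0.0011494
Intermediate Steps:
Q(Y, k) = 1
1/(n(Q(-15, 12)) - 627) = 1/(-243 - 627) = 1/(-870) = -1/870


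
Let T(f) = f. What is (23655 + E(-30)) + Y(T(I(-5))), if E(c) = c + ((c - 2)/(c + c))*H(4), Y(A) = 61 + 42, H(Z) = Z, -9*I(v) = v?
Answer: 355952/15 ≈ 23730.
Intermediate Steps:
I(v) = -v/9
Y(A) = 103
E(c) = c + 2*(-2 + c)/c (E(c) = c + ((c - 2)/(c + c))*4 = c + ((-2 + c)/((2*c)))*4 = c + ((-2 + c)*(1/(2*c)))*4 = c + ((-2 + c)/(2*c))*4 = c + 2*(-2 + c)/c)
(23655 + E(-30)) + Y(T(I(-5))) = (23655 + (2 - 30 - 4/(-30))) + 103 = (23655 + (2 - 30 - 4*(-1/30))) + 103 = (23655 + (2 - 30 + 2/15)) + 103 = (23655 - 418/15) + 103 = 354407/15 + 103 = 355952/15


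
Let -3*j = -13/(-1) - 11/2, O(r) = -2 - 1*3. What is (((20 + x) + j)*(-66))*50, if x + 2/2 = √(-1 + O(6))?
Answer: -54450 - 3300*I*√6 ≈ -54450.0 - 8083.3*I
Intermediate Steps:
O(r) = -5 (O(r) = -2 - 3 = -5)
j = -5/2 (j = -(-13/(-1) - 11/2)/3 = -(-13*(-1) - 11*½)/3 = -(13 - 11/2)/3 = -⅓*15/2 = -5/2 ≈ -2.5000)
x = -1 + I*√6 (x = -1 + √(-1 - 5) = -1 + √(-6) = -1 + I*√6 ≈ -1.0 + 2.4495*I)
(((20 + x) + j)*(-66))*50 = (((20 + (-1 + I*√6)) - 5/2)*(-66))*50 = (((19 + I*√6) - 5/2)*(-66))*50 = ((33/2 + I*√6)*(-66))*50 = (-1089 - 66*I*√6)*50 = -54450 - 3300*I*√6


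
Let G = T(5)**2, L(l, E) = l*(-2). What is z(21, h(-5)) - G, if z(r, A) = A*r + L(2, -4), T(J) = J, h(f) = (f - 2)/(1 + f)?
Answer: 31/4 ≈ 7.7500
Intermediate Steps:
h(f) = (-2 + f)/(1 + f)
L(l, E) = -2*l
G = 25 (G = 5**2 = 25)
z(r, A) = -4 + A*r (z(r, A) = A*r - 2*2 = A*r - 4 = -4 + A*r)
z(21, h(-5)) - G = (-4 + ((-2 - 5)/(1 - 5))*21) - 1*25 = (-4 + (-7/(-4))*21) - 25 = (-4 - 1/4*(-7)*21) - 25 = (-4 + (7/4)*21) - 25 = (-4 + 147/4) - 25 = 131/4 - 25 = 31/4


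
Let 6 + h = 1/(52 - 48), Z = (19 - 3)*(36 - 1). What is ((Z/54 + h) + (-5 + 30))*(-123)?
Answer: -131159/36 ≈ -3643.3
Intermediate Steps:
Z = 560 (Z = 16*35 = 560)
h = -23/4 (h = -6 + 1/(52 - 48) = -6 + 1/4 = -23/4 ≈ -5.7500)
((Z/54 + h) + (-5 + 30))*(-123) = ((560/54 - 23/4) + (-5 + 30))*(-123) = ((560*(1/54) - 23/4) + 25)*(-123) = ((280/27 - 23/4) + 25)*(-123) = (499/108 + 25)*(-123) = (3199/108)*(-123) = -131159/36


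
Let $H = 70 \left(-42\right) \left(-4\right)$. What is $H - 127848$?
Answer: $-116088$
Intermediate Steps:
$H = 11760$ ($H = \left(-2940\right) \left(-4\right) = 11760$)
$H - 127848 = 11760 - 127848 = -116088$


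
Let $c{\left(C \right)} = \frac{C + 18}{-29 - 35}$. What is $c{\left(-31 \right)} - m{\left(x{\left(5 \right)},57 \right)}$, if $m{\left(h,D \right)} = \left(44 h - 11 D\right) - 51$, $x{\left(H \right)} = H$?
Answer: $\frac{29325}{64} \approx 458.2$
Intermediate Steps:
$m{\left(h,D \right)} = -51 - 11 D + 44 h$ ($m{\left(h,D \right)} = \left(- 11 D + 44 h\right) - 51 = -51 - 11 D + 44 h$)
$c{\left(C \right)} = - \frac{9}{32} - \frac{C}{64}$ ($c{\left(C \right)} = \frac{18 + C}{-64} = \left(18 + C\right) \left(- \frac{1}{64}\right) = - \frac{9}{32} - \frac{C}{64}$)
$c{\left(-31 \right)} - m{\left(x{\left(5 \right)},57 \right)} = \left(- \frac{9}{32} - - \frac{31}{64}\right) - \left(-51 - 627 + 44 \cdot 5\right) = \left(- \frac{9}{32} + \frac{31}{64}\right) - \left(-51 - 627 + 220\right) = \frac{13}{64} - -458 = \frac{13}{64} + 458 = \frac{29325}{64}$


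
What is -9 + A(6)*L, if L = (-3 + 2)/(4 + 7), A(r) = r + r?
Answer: -111/11 ≈ -10.091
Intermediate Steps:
A(r) = 2*r
L = -1/11 ≈ -0.090909
-9 + A(6)*L = -9 + (2*6)*(-1/11) = -9 + 12*(-1/11) = -9 - 12/11 = -111/11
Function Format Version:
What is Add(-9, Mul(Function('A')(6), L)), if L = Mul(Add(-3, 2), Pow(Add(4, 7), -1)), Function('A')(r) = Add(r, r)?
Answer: Rational(-111, 11) ≈ -10.091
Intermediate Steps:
Function('A')(r) = Mul(2, r)
L = Rational(-1, 11) (L = Mul(-1, Pow(11, -1)) = Mul(-1, Rational(1, 11)) = Rational(-1, 11) ≈ -0.090909)
Add(-9, Mul(Function('A')(6), L)) = Add(-9, Mul(Mul(2, 6), Rational(-1, 11))) = Add(-9, Mul(12, Rational(-1, 11))) = Add(-9, Rational(-12, 11)) = Rational(-111, 11)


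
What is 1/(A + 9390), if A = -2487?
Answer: 1/6903 ≈ 0.00014486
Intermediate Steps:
1/(A + 9390) = 1/(-2487 + 9390) = 1/6903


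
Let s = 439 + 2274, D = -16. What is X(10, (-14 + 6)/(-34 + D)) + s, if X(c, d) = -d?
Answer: 67821/25 ≈ 2712.8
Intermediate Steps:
s = 2713
X(10, (-14 + 6)/(-34 + D)) + s = -(-14 + 6)/(-34 - 16) + 2713 = -(-8)/(-50) + 2713 = -(-8)*(-1)/50 + 2713 = -1*4/25 + 2713 = -4/25 + 2713 = 67821/25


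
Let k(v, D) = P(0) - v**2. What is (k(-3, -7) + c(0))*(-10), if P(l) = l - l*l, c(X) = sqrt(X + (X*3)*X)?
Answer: 90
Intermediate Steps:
c(X) = sqrt(X + 3*X**2) (c(X) = sqrt(X + (3*X)*X) = sqrt(X + 3*X**2))
P(l) = l - l**2
k(v, D) = -v**2 (k(v, D) = 0*(1 - 1*0) - v**2 = 0*(1 + 0) - v**2 = 0*1 - v**2 = 0 - v**2 = -v**2)
(k(-3, -7) + c(0))*(-10) = (-1*(-3)**2 + sqrt(0*(1 + 3*0)))*(-10) = (-1*9 + sqrt(0*(1 + 0)))*(-10) = (-9 + sqrt(0*1))*(-10) = (-9 + sqrt(0))*(-10) = (-9 + 0)*(-10) = -9*(-10) = 90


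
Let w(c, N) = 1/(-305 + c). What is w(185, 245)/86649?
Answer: -1/10397880 ≈ -9.6173e-8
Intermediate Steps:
w(185, 245)/86649 = 1/((-305 + 185)*86649) = (1/86649)/(-120) = -1/120*1/86649 = -1/10397880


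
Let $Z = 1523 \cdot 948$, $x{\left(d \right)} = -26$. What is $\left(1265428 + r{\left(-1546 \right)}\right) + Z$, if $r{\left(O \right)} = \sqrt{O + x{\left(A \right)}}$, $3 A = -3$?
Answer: $2709232 + 2 i \sqrt{393} \approx 2.7092 \cdot 10^{6} + 39.648 i$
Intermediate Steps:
$A = -1$ ($A = \frac{1}{3} \left(-3\right) = -1$)
$Z = 1443804$
$r{\left(O \right)} = \sqrt{-26 + O}$ ($r{\left(O \right)} = \sqrt{O - 26} = \sqrt{-26 + O}$)
$\left(1265428 + r{\left(-1546 \right)}\right) + Z = \left(1265428 + \sqrt{-26 - 1546}\right) + 1443804 = \left(1265428 + \sqrt{-1572}\right) + 1443804 = \left(1265428 + 2 i \sqrt{393}\right) + 1443804 = 2709232 + 2 i \sqrt{393}$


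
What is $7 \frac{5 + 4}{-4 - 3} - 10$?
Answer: $-19$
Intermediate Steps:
$7 \frac{5 + 4}{-4 - 3} - 10 = 7 \frac{9}{-7} - 10 = 7 \cdot 9 \left(- \frac{1}{7}\right) - 10 = 7 \left(- \frac{9}{7}\right) - 10 = -9 - 10 = -19$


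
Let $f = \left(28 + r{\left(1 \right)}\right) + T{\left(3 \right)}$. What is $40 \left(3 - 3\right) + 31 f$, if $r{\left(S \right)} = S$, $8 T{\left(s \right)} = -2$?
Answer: $\frac{3565}{4} \approx 891.25$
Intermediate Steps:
$T{\left(s \right)} = - \frac{1}{4}$ ($T{\left(s \right)} = \frac{1}{8} \left(-2\right) = - \frac{1}{4}$)
$f = \frac{115}{4}$ ($f = \left(28 + 1\right) - \frac{1}{4} = 29 - \frac{1}{4} = \frac{115}{4} \approx 28.75$)
$40 \left(3 - 3\right) + 31 f = 40 \left(3 - 3\right) + 31 \cdot \frac{115}{4} = 40 \left(3 - 3\right) + \frac{3565}{4} = 40 \cdot 0 + \frac{3565}{4} = 0 + \frac{3565}{4} = \frac{3565}{4}$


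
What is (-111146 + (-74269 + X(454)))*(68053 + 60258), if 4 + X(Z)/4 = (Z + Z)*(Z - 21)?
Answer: 177996226975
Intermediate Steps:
X(Z) = -16 + 8*Z*(-21 + Z) (X(Z) = -16 + 4*((Z + Z)*(Z - 21)) = -16 + 4*((2*Z)*(-21 + Z)) = -16 + 4*(2*Z*(-21 + Z)) = -16 + 8*Z*(-21 + Z))
(-111146 + (-74269 + X(454)))*(68053 + 60258) = (-111146 + (-74269 + (-16 - 168*454 + 8*454**2)))*(68053 + 60258) = (-111146 + (-74269 + (-16 - 76272 + 8*206116)))*128311 = (-111146 + (-74269 + (-16 - 76272 + 1648928)))*128311 = (-111146 + (-74269 + 1572640))*128311 = (-111146 + 1498371)*128311 = 1387225*128311 = 177996226975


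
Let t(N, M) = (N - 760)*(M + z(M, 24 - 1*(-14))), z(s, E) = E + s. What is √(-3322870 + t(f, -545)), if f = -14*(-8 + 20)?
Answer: I*√2346614 ≈ 1531.9*I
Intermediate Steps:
f = -168 (f = -14*12 = -168)
t(N, M) = (-760 + N)*(38 + 2*M) (t(N, M) = (N - 760)*(M + ((24 - 1*(-14)) + M)) = (-760 + N)*(M + ((24 + 14) + M)) = (-760 + N)*(M + (38 + M)) = (-760 + N)*(38 + 2*M))
√(-3322870 + t(f, -545)) = √(-3322870 + (-28880 - 1520*(-545) - 545*(-168) - 168*(38 - 545))) = √(-3322870 + (-28880 + 828400 + 91560 - 168*(-507))) = √(-3322870 + (-28880 + 828400 + 91560 + 85176)) = √(-3322870 + 976256) = √(-2346614) = I*√2346614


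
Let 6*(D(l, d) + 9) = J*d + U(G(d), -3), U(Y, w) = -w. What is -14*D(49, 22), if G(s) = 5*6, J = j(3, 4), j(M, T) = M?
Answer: -35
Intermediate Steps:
J = 3
G(s) = 30
D(l, d) = -17/2 + d/2 (D(l, d) = -9 + (3*d - 1*(-3))/6 = -9 + (3*d + 3)/6 = -9 + (3 + 3*d)/6 = -9 + (½ + d/2) = -17/2 + d/2)
-14*D(49, 22) = -14*(-17/2 + (½)*22) = -14*(-17/2 + 11) = -14*5/2 = -35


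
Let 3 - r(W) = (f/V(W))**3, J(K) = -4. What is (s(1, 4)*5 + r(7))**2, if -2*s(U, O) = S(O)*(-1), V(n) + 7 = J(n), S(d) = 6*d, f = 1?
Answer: 7031493316/1771561 ≈ 3969.1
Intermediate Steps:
V(n) = -11 (V(n) = -7 - 4 = -11)
s(U, O) = 3*O (s(U, O) = -6*O*(-1)/2 = -(-3)*O = 3*O)
r(W) = 3994/1331 (r(W) = 3 - (1/(-11))**3 = 3 - (-1/11*1)**3 = 3 - (-1/11)**3 = 3 - 1*(-1/1331) = 3 + 1/1331 = 3994/1331)
(s(1, 4)*5 + r(7))**2 = ((3*4)*5 + 3994/1331)**2 = (12*5 + 3994/1331)**2 = (60 + 3994/1331)**2 = (83854/1331)**2 = 7031493316/1771561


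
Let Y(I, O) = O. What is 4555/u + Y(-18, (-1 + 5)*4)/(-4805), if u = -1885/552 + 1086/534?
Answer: -1075254567848/326033665 ≈ -3298.0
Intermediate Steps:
u = -67853/49128 (u = -1885*1/552 + 1086*(1/534) = -1885/552 + 181/89 = -67853/49128 ≈ -1.3811)
4555/u + Y(-18, (-1 + 5)*4)/(-4805) = 4555/(-67853/49128) + ((-1 + 5)*4)/(-4805) = 4555*(-49128/67853) + (4*4)*(-1/4805) = -223778040/67853 + 16*(-1/4805) = -223778040/67853 - 16/4805 = -1075254567848/326033665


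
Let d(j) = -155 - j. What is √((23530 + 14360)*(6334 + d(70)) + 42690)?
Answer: 10*√2315127 ≈ 15216.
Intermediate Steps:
√((23530 + 14360)*(6334 + d(70)) + 42690) = √((23530 + 14360)*(6334 + (-155 - 1*70)) + 42690) = √(37890*(6334 + (-155 - 70)) + 42690) = √(37890*(6334 - 225) + 42690) = √(37890*6109 + 42690) = √(231470010 + 42690) = √231512700 = 10*√2315127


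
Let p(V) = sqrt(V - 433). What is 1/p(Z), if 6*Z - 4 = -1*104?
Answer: -I*sqrt(4047)/1349 ≈ -0.047158*I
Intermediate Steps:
Z = -50/3 (Z = 2/3 + (-1*104)/6 = 2/3 + (1/6)*(-104) = 2/3 - 52/3 = -50/3 ≈ -16.667)
p(V) = sqrt(-433 + V)
1/p(Z) = 1/(sqrt(-433 - 50/3)) = 1/(sqrt(-1349/3)) = 1/(I*sqrt(4047)/3) = -I*sqrt(4047)/1349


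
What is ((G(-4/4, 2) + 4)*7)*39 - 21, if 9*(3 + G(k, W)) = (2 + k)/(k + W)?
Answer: 847/3 ≈ 282.33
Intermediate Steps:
G(k, W) = -3 + (2 + k)/(9*(W + k)) (G(k, W) = -3 + ((2 + k)/(k + W))/9 = -3 + ((2 + k)/(W + k))/9 = -3 + (2 + k)/(9*(W + k)))
((G(-4/4, 2) + 4)*7)*39 - 21 = (((2 - 27*2 - (-104)/4)/(9*(2 - 4/4)) + 4)*7)*39 - 21 = (((2 - 54 - (-104)/4)/(9*(2 - 4*¼)) + 4)*7)*39 - 21 = (((2 - 54 - 26*(-1))/(9*(2 - 1)) + 4)*7)*39 - 21 = (((⅑)*(2 - 54 + 26)/1 + 4)*7)*39 - 21 = (((⅑)*1*(-26) + 4)*7)*39 - 21 = ((-26/9 + 4)*7)*39 - 21 = ((10/9)*7)*39 - 21 = (70/9)*39 - 21 = 910/3 - 21 = 847/3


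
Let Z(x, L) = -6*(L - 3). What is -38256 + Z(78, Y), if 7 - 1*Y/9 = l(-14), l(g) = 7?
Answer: -38238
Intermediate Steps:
Y = 0 (Y = 63 - 9*7 = 63 - 63 = 0)
Z(x, L) = 18 - 6*L (Z(x, L) = -6*(-3 + L) = 18 - 6*L)
-38256 + Z(78, Y) = -38256 + (18 - 6*0) = -38256 + (18 + 0) = -38256 + 18 = -38238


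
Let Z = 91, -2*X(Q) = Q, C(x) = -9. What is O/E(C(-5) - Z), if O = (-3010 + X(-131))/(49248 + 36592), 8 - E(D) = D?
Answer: -1963/6180480 ≈ -0.00031761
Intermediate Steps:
X(Q) = -Q/2
E(D) = 8 - D
O = -5889/171680 (O = (-3010 - 1/2*(-131))/(49248 + 36592) = (-3010 + 131/2)/85840 = -5889/2*1/85840 = -5889/171680 ≈ -0.034302)
O/E(C(-5) - Z) = -5889/(171680*(8 - (-9 - 1*91))) = -5889/(171680*(8 - (-9 - 91))) = -5889/(171680*(8 - 1*(-100))) = -5889/(171680*(8 + 100)) = -5889/171680/108 = -5889/171680*1/108 = -1963/6180480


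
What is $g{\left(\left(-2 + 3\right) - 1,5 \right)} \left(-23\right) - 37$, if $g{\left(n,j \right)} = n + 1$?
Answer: $-60$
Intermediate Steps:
$g{\left(n,j \right)} = 1 + n$
$g{\left(\left(-2 + 3\right) - 1,5 \right)} \left(-23\right) - 37 = \left(1 + \left(\left(-2 + 3\right) - 1\right)\right) \left(-23\right) - 37 = \left(1 + \left(1 - 1\right)\right) \left(-23\right) - 37 = \left(1 + 0\right) \left(-23\right) - 37 = 1 \left(-23\right) - 37 = -23 - 37 = -60$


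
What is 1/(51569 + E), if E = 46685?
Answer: 1/98254 ≈ 1.0178e-5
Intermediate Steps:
1/(51569 + E) = 1/(51569 + 46685) = 1/98254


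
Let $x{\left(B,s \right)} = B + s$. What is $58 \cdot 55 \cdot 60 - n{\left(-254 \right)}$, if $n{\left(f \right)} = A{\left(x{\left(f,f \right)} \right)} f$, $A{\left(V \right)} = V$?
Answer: $62368$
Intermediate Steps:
$n{\left(f \right)} = 2 f^{2}$ ($n{\left(f \right)} = \left(f + f\right) f = 2 f f = 2 f^{2}$)
$58 \cdot 55 \cdot 60 - n{\left(-254 \right)} = 58 \cdot 55 \cdot 60 - 2 \left(-254\right)^{2} = 3190 \cdot 60 - 2 \cdot 64516 = 191400 - 129032 = 62368$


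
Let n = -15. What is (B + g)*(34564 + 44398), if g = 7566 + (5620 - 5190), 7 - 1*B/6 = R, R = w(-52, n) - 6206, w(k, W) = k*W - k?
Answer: 3180747284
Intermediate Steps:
w(k, W) = -k + W*k (w(k, W) = W*k - k = -k + W*k)
R = -5374 (R = -52*(-1 - 15) - 6206 = -52*(-16) - 6206 = 832 - 6206 = -5374)
B = 32286 (B = 42 - 6*(-5374) = 42 + 32244 = 32286)
g = 7996 (g = 7566 + 430 = 7996)
(B + g)*(34564 + 44398) = (32286 + 7996)*(34564 + 44398) = 40282*78962 = 3180747284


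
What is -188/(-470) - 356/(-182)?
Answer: 1072/455 ≈ 2.3560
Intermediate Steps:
-188/(-470) - 356/(-182) = -188*(-1/470) - 356*(-1/182) = ⅖ + 178/91 = 1072/455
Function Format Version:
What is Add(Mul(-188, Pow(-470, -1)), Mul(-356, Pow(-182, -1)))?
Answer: Rational(1072, 455) ≈ 2.3560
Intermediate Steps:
Add(Mul(-188, Pow(-470, -1)), Mul(-356, Pow(-182, -1))) = Add(Mul(-188, Rational(-1, 470)), Mul(-356, Rational(-1, 182))) = Add(Rational(2, 5), Rational(178, 91)) = Rational(1072, 455)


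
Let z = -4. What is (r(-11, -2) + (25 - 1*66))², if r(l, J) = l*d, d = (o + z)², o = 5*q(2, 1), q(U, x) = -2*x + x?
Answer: 868624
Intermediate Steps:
q(U, x) = -x
o = -5 (o = 5*(-1*1) = 5*(-1) = -5)
d = 81 (d = (-5 - 4)² = (-9)² = 81)
r(l, J) = 81*l (r(l, J) = l*81 = 81*l)
(r(-11, -2) + (25 - 1*66))² = (81*(-11) + (25 - 1*66))² = (-891 + (25 - 66))² = (-891 - 41)² = (-932)² = 868624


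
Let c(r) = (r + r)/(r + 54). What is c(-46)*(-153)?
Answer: 3519/2 ≈ 1759.5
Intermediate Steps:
c(r) = 2*r/(54 + r) (c(r) = (2*r)/(54 + r) = 2*r/(54 + r))
c(-46)*(-153) = (2*(-46)/(54 - 46))*(-153) = (2*(-46)/8)*(-153) = (2*(-46)*(1/8))*(-153) = -23/2*(-153) = 3519/2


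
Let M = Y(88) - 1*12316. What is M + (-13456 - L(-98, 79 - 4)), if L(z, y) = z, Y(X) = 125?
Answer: -25549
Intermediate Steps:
M = -12191 (M = 125 - 1*12316 = 125 - 12316 = -12191)
M + (-13456 - L(-98, 79 - 4)) = -12191 + (-13456 - 1*(-98)) = -12191 + (-13456 + 98) = -12191 - 13358 = -25549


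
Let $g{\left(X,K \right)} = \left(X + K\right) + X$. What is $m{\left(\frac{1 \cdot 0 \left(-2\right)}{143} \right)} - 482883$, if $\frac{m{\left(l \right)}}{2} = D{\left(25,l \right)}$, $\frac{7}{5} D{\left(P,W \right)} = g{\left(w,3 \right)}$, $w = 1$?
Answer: $- \frac{3380131}{7} \approx -4.8288 \cdot 10^{5}$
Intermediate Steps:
$g{\left(X,K \right)} = K + 2 X$ ($g{\left(X,K \right)} = \left(K + X\right) + X = K + 2 X$)
$D{\left(P,W \right)} = \frac{25}{7}$ ($D{\left(P,W \right)} = \frac{5 \left(3 + 2 \cdot 1\right)}{7} = \frac{5 \left(3 + 2\right)}{7} = \frac{5}{7} \cdot 5 = \frac{25}{7}$)
$m{\left(l \right)} = \frac{50}{7}$ ($m{\left(l \right)} = 2 \cdot \frac{25}{7} = \frac{50}{7}$)
$m{\left(\frac{1 \cdot 0 \left(-2\right)}{143} \right)} - 482883 = \frac{50}{7} - 482883 = - \frac{3380131}{7}$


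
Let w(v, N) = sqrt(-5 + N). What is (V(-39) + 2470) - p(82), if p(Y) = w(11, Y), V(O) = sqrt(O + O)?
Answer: 2470 - sqrt(77) + I*sqrt(78) ≈ 2461.2 + 8.8318*I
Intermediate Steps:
V(O) = sqrt(2)*sqrt(O) (V(O) = sqrt(2*O) = sqrt(2)*sqrt(O))
p(Y) = sqrt(-5 + Y)
(V(-39) + 2470) - p(82) = (sqrt(2)*sqrt(-39) + 2470) - sqrt(-5 + 82) = (sqrt(2)*(I*sqrt(39)) + 2470) - sqrt(77) = (I*sqrt(78) + 2470) - sqrt(77) = (2470 + I*sqrt(78)) - sqrt(77) = 2470 - sqrt(77) + I*sqrt(78)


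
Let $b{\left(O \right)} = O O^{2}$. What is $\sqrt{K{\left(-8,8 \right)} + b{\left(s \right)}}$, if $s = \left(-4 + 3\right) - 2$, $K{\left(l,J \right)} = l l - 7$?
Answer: $\sqrt{30} \approx 5.4772$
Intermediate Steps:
$K{\left(l,J \right)} = -7 + l^{2}$ ($K{\left(l,J \right)} = l^{2} - 7 = -7 + l^{2}$)
$s = -3$ ($s = -1 - 2 = -3$)
$b{\left(O \right)} = O^{3}$
$\sqrt{K{\left(-8,8 \right)} + b{\left(s \right)}} = \sqrt{\left(-7 + \left(-8\right)^{2}\right) + \left(-3\right)^{3}} = \sqrt{\left(-7 + 64\right) - 27} = \sqrt{57 - 27} = \sqrt{30}$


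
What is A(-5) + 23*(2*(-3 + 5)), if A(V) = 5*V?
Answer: 67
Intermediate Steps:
A(-5) + 23*(2*(-3 + 5)) = 5*(-5) + 23*(2*(-3 + 5)) = -25 + 23*(2*2) = -25 + 23*4 = -25 + 92 = 67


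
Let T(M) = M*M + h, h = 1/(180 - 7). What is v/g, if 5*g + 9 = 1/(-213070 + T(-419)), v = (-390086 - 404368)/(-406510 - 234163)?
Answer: -25776282477120/37416377608621 ≈ -0.68890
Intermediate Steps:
h = 1/173 ≈ 0.0057803
T(M) = 1/173 + M**2 (T(M) = M*M + 1/173 = M**2 + 1/173 = 1/173 + M**2)
v = 794454/640673 (v = -794454/(-640673) = -794454*(-1/640673) = 794454/640673 ≈ 1.2400)
g = -58401677/32445280 (g = -9/5 + 1/(5*(-213070 + (1/173 + (-419)**2))) = -9/5 + 1/(5*(-213070 + (1/173 + 175561))) = -9/5 + 1/(5*(-213070 + 30372054/173)) = -9/5 + 1/(5*(-6489056/173)) = -9/5 + (1/5)*(-173/6489056) = -9/5 - 173/32445280 = -58401677/32445280 ≈ -1.8000)
v/g = 794454/(640673*(-58401677/32445280)) = (794454/640673)*(-32445280/58401677) = -25776282477120/37416377608621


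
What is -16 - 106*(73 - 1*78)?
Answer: 514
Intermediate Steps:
-16 - 106*(73 - 1*78) = -16 - 106*(73 - 78) = -16 - 106*(-5) = -16 + 530 = 514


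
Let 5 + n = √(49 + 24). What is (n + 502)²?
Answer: (497 + √73)² ≈ 2.5557e+5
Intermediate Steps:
n = -5 + √73 (n = -5 + √(49 + 24) = -5 + √73 ≈ 3.5440)
(n + 502)² = ((-5 + √73) + 502)² = (497 + √73)²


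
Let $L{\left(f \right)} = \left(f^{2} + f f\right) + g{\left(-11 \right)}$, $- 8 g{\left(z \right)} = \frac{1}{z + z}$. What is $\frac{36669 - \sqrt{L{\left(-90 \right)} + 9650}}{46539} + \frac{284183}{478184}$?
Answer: $\frac{10253373911}{7418068392} - \frac{7 \sqrt{1021339}}{2047716} \approx 1.3788$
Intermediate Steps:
$g{\left(z \right)} = - \frac{1}{16 z}$ ($g{\left(z \right)} = - \frac{1}{8 \left(z + z\right)} = - \frac{1}{8 \cdot 2 z} = - \frac{\frac{1}{2} \frac{1}{z}}{8} = - \frac{1}{16 z}$)
$L{\left(f \right)} = \frac{1}{176} + 2 f^{2}$ ($L{\left(f \right)} = \left(f^{2} + f f\right) - \frac{1}{16 \left(-11\right)} = \left(f^{2} + f^{2}\right) - - \frac{1}{176} = 2 f^{2} + \frac{1}{176} = \frac{1}{176} + 2 f^{2}$)
$\frac{36669 - \sqrt{L{\left(-90 \right)} + 9650}}{46539} + \frac{284183}{478184} = \frac{36669 - \sqrt{\left(\frac{1}{176} + 2 \left(-90\right)^{2}\right) + 9650}}{46539} + \frac{284183}{478184} = \left(36669 - \sqrt{\left(\frac{1}{176} + 2 \cdot 8100\right) + 9650}\right) \frac{1}{46539} + 284183 \cdot \frac{1}{478184} = \left(36669 - \sqrt{\left(\frac{1}{176} + 16200\right) + 9650}\right) \frac{1}{46539} + \frac{284183}{478184} = \left(36669 - \sqrt{\frac{2851201}{176} + 9650}\right) \frac{1}{46539} + \frac{284183}{478184} = \left(36669 - \sqrt{\frac{4549601}{176}}\right) \frac{1}{46539} + \frac{284183}{478184} = \left(36669 - \frac{7 \sqrt{1021339}}{44}\right) \frac{1}{46539} + \frac{284183}{478184} = \left(\frac{12223}{15513} - \frac{7 \sqrt{1021339}}{2047716}\right) + \frac{284183}{478184} = \frac{10253373911}{7418068392} - \frac{7 \sqrt{1021339}}{2047716}$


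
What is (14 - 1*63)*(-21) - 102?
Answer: 927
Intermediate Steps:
(14 - 1*63)*(-21) - 102 = (14 - 63)*(-21) - 102 = -49*(-21) - 102 = 1029 - 102 = 927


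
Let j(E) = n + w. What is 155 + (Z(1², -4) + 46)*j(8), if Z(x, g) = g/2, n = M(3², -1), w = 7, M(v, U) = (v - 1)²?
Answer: 3279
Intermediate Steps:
M(v, U) = (-1 + v)²
n = 64 (n = (-1 + 3²)² = (-1 + 9)² = 8² = 64)
Z(x, g) = g/2 (Z(x, g) = g*(½) = g/2)
j(E) = 71 (j(E) = 64 + 7 = 71)
155 + (Z(1², -4) + 46)*j(8) = 155 + ((½)*(-4) + 46)*71 = 155 + (-2 + 46)*71 = 155 + 44*71 = 155 + 3124 = 3279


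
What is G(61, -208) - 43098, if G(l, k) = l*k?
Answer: -55786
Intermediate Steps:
G(l, k) = k*l
G(61, -208) - 43098 = -208*61 - 43098 = -12688 - 43098 = -55786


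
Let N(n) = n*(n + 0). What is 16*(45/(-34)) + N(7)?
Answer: 473/17 ≈ 27.824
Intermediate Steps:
N(n) = n**2 (N(n) = n*n = n**2)
16*(45/(-34)) + N(7) = 16*(45/(-34)) + 7**2 = 16*(45*(-1/34)) + 49 = 16*(-45/34) + 49 = -360/17 + 49 = 473/17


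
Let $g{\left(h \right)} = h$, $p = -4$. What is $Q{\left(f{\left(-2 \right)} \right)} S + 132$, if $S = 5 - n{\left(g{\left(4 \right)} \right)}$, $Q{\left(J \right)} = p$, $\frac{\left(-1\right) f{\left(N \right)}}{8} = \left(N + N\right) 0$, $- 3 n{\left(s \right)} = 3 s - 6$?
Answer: $104$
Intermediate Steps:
$n{\left(s \right)} = 2 - s$ ($n{\left(s \right)} = - \frac{3 s - 6}{3} = - \frac{-6 + 3 s}{3} = 2 - s$)
$f{\left(N \right)} = 0$ ($f{\left(N \right)} = - 8 \left(N + N\right) 0 = - 8 \cdot 2 N 0 = \left(-8\right) 0 = 0$)
$Q{\left(J \right)} = -4$
$S = 7$ ($S = 5 - \left(2 - 4\right) = 5 - -2 = 5 + 2 = 7$)
$Q{\left(f{\left(-2 \right)} \right)} S + 132 = \left(-4\right) 7 + 132 = -28 + 132 = 104$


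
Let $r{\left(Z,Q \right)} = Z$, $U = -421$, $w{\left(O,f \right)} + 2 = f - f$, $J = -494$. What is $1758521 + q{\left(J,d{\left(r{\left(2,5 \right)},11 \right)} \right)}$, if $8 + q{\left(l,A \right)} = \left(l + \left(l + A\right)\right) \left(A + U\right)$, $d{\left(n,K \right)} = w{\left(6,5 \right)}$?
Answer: $2177283$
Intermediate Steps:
$w{\left(O,f \right)} = -2$ ($w{\left(O,f \right)} = -2 + \left(f - f\right) = -2 + 0 = -2$)
$d{\left(n,K \right)} = -2$
$q{\left(l,A \right)} = -8 + \left(-421 + A\right) \left(A + 2 l\right)$ ($q{\left(l,A \right)} = -8 + \left(l + \left(l + A\right)\right) \left(A - 421\right) = -8 + \left(l + \left(A + l\right)\right) \left(-421 + A\right) = -8 + \left(A + 2 l\right) \left(-421 + A\right) = -8 + \left(-421 + A\right) \left(A + 2 l\right)$)
$1758521 + q{\left(J,d{\left(r{\left(2,5 \right)},11 \right)} \right)} = 1758521 - \left(-416782 - 1976 - 4\right) = 1758521 + \left(-8 + 4 + 415948 + 842 + 1976\right) = 1758521 + 418762 = 2177283$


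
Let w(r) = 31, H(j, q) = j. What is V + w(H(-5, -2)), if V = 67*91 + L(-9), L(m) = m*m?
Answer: 6209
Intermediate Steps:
L(m) = m²
V = 6178 (V = 67*91 + (-9)² = 6097 + 81 = 6178)
V + w(H(-5, -2)) = 6178 + 31 = 6209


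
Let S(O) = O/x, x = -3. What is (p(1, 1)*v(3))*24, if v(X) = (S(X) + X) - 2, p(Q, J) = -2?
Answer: 0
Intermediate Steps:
S(O) = -O/3 (S(O) = O/(-3) = O*(-1/3) = -O/3)
v(X) = -2 + 2*X/3 (v(X) = (-X/3 + X) - 2 = 2*X/3 - 2 = -2 + 2*X/3)
(p(1, 1)*v(3))*24 = -2*(-2 + (2/3)*3)*24 = -2*(-2 + 2)*24 = -2*0*24 = 0*24 = 0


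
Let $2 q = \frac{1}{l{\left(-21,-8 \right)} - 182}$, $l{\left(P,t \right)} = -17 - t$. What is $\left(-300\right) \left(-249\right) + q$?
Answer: $\frac{28535399}{382} \approx 74700.0$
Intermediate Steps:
$q = - \frac{1}{382}$ ($q = \frac{1}{2 \left(\left(-17 - -8\right) - 182\right)} = \frac{1}{2 \left(\left(-17 + 8\right) - 182\right)} = \frac{1}{2 \left(-9 - 182\right)} = \frac{1}{2 \left(-191\right)} = \frac{1}{2} \left(- \frac{1}{191}\right) = - \frac{1}{382} \approx -0.0026178$)
$\left(-300\right) \left(-249\right) + q = \left(-300\right) \left(-249\right) - \frac{1}{382} = 74700 - \frac{1}{382} = \frac{28535399}{382}$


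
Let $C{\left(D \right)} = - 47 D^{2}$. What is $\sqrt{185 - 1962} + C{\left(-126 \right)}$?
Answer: $-746172 + i \sqrt{1777} \approx -7.4617 \cdot 10^{5} + 42.154 i$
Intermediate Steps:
$\sqrt{185 - 1962} + C{\left(-126 \right)} = \sqrt{185 - 1962} - 47 \left(-126\right)^{2} = \sqrt{185 - 1962} - 746172 = \sqrt{-1777} - 746172 = i \sqrt{1777} - 746172 = -746172 + i \sqrt{1777}$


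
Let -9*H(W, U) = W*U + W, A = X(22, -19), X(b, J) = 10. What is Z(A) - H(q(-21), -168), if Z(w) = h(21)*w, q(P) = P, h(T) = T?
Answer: 1799/3 ≈ 599.67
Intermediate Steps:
A = 10
H(W, U) = -W/9 - U*W/9 (H(W, U) = -(W*U + W)/9 = -(U*W + W)/9 = -(W + U*W)/9 = -W/9 - U*W/9)
Z(w) = 21*w
Z(A) - H(q(-21), -168) = 21*10 - (-1)*(-21)*(1 - 168)/9 = 210 - (-1)*(-21)*(-167)/9 = 210 - 1*(-1169/3) = 210 + 1169/3 = 1799/3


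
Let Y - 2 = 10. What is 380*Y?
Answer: 4560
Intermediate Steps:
Y = 12 (Y = 2 + 10 = 12)
380*Y = 380*12 = 4560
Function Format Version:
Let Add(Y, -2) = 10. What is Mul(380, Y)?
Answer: 4560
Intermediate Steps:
Y = 12 (Y = Add(2, 10) = 12)
Mul(380, Y) = Mul(380, 12) = 4560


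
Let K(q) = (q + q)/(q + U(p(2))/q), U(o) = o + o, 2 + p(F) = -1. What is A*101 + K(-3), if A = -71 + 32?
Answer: -3933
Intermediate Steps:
A = -39
p(F) = -3 (p(F) = -2 - 1 = -3)
U(o) = 2*o
K(q) = 2*q/(q - 6/q) (K(q) = (q + q)/(q + (2*(-3))/q) = (2*q)/(q - 6/q) = 2*q/(q - 6/q))
A*101 + K(-3) = -39*101 + 2*(-3)²/(-6 + (-3)²) = -3939 + 2*9/(-6 + 9) = -3939 + 2*9/3 = -3939 + 2*9*(⅓) = -3939 + 6 = -3933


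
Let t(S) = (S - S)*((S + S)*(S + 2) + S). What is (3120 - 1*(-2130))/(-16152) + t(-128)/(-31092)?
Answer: -875/2692 ≈ -0.32504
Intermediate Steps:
t(S) = 0 (t(S) = 0*((2*S)*(2 + S) + S) = 0*(2*S*(2 + S) + S) = 0*(S + 2*S*(2 + S)) = 0)
(3120 - 1*(-2130))/(-16152) + t(-128)/(-31092) = (3120 - 1*(-2130))/(-16152) + 0/(-31092) = (3120 + 2130)*(-1/16152) + 0*(-1/31092) = 5250*(-1/16152) + 0 = -875/2692 + 0 = -875/2692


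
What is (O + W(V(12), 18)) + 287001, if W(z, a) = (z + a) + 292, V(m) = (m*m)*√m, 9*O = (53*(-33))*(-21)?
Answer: 291392 + 288*√3 ≈ 2.9189e+5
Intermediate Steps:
O = 4081 (O = ((53*(-33))*(-21))/9 = (-1749*(-21))/9 = (⅑)*36729 = 4081)
V(m) = m^(5/2) (V(m) = m²*√m = m^(5/2))
W(z, a) = 292 + a + z (W(z, a) = (a + z) + 292 = 292 + a + z)
(O + W(V(12), 18)) + 287001 = (4081 + (292 + 18 + 12^(5/2))) + 287001 = (4081 + (292 + 18 + 288*√3)) + 287001 = (4081 + (310 + 288*√3)) + 287001 = (4391 + 288*√3) + 287001 = 291392 + 288*√3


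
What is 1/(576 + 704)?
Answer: 1/1280 ≈ 0.00078125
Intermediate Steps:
1/(576 + 704) = 1/1280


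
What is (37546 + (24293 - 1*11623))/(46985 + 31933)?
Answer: 25108/39459 ≈ 0.63631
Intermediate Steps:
(37546 + (24293 - 1*11623))/(46985 + 31933) = (37546 + (24293 - 11623))/78918 = (37546 + 12670)*(1/78918) = 50216*(1/78918) = 25108/39459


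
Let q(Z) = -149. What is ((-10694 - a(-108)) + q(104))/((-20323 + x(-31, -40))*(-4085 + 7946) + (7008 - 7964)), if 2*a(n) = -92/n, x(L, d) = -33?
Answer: 585545/4244155488 ≈ 0.00013796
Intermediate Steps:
a(n) = -46/n (a(n) = (-92/n)/2 = -46/n)
((-10694 - a(-108)) + q(104))/((-20323 + x(-31, -40))*(-4085 + 7946) + (7008 - 7964)) = ((-10694 - (-46)/(-108)) - 149)/((-20323 - 33)*(-4085 + 7946) + (7008 - 7964)) = ((-10694 - (-46)*(-1)/108) - 149)/(-20356*3861 - 956) = ((-10694 - 1*23/54) - 149)/(-78594516 - 956) = ((-10694 - 23/54) - 149)/(-78595472) = (-577499/54 - 149)*(-1/78595472) = -585545/54*(-1/78595472) = 585545/4244155488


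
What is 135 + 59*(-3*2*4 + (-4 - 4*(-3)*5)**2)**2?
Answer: 571388231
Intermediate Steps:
135 + 59*(-3*2*4 + (-4 - 4*(-3)*5)**2)**2 = 135 + 59*(-6*4 + (-4 + 12*5)**2)**2 = 135 + 59*(-24 + (-4 + 60)**2)**2 = 135 + 59*(-24 + 56**2)**2 = 135 + 59*(-24 + 3136)**2 = 135 + 59*3112**2 = 135 + 59*9684544 = 135 + 571388096 = 571388231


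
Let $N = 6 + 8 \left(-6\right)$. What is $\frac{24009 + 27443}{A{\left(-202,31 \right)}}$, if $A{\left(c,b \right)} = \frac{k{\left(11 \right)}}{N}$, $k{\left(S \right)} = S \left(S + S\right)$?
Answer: $- \frac{1080492}{121} \approx -8929.7$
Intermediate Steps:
$k{\left(S \right)} = 2 S^{2}$ ($k{\left(S \right)} = S 2 S = 2 S^{2}$)
$N = -42$ ($N = 6 - 48 = -42$)
$A{\left(c,b \right)} = - \frac{121}{21}$ ($A{\left(c,b \right)} = \frac{2 \cdot 11^{2}}{-42} = 2 \cdot 121 \left(- \frac{1}{42}\right) = 242 \left(- \frac{1}{42}\right) = - \frac{121}{21}$)
$\frac{24009 + 27443}{A{\left(-202,31 \right)}} = \frac{24009 + 27443}{- \frac{121}{21}} = 51452 \left(- \frac{21}{121}\right) = - \frac{1080492}{121}$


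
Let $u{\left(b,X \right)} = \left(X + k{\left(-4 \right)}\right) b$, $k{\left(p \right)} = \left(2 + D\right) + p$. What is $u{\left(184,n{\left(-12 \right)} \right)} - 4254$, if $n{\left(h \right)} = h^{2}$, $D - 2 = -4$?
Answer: $21506$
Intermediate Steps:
$D = -2$ ($D = 2 - 4 = -2$)
$k{\left(p \right)} = p$ ($k{\left(p \right)} = \left(2 - 2\right) + p = 0 + p = p$)
$u{\left(b,X \right)} = b \left(-4 + X\right)$ ($u{\left(b,X \right)} = \left(X - 4\right) b = \left(-4 + X\right) b = b \left(-4 + X\right)$)
$u{\left(184,n{\left(-12 \right)} \right)} - 4254 = 184 \left(-4 + \left(-12\right)^{2}\right) - 4254 = 184 \left(-4 + 144\right) - 4254 = 184 \cdot 140 - 4254 = 25760 - 4254 = 21506$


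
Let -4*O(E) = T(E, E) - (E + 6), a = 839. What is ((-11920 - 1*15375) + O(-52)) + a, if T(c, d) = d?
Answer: -52909/2 ≈ -26455.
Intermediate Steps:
O(E) = 3/2 (O(E) = -(E - (E + 6))/4 = -(E - (6 + E))/4 = -(E + (-6 - E))/4 = -¼*(-6) = 3/2)
((-11920 - 1*15375) + O(-52)) + a = ((-11920 - 1*15375) + 3/2) + 839 = ((-11920 - 15375) + 3/2) + 839 = (-27295 + 3/2) + 839 = -54587/2 + 839 = -52909/2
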